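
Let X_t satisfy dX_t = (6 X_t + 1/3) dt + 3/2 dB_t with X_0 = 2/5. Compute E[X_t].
E[X_t] = 41*exp(6*t)/90 - 1/18

Taking expectations and using E[dB_t] = 0, the mean m(t) = E[X_t] satisfies the ODE m'(t) = a m(t) + b with m(0) = x_0. With a = 6, b = 1/3, x_0 = 2/5, the solution is
  m(t) = x_0 * exp(a t) + (b/a) * (exp(a t) - 1)
       = (2/5) * exp(6 t) + ((1/3)/6) * (exp(6 t) - 1)
       = 41*exp(6*t)/90 - 1/18.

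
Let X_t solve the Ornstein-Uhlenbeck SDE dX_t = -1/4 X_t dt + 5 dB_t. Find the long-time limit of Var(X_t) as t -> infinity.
lim Var(X_t) = 50

The OU SDE dX = -theta X dt + sigma dB admits the integrating factor exp(theta t): d(exp(theta t) X_t) = sigma exp(theta t) dB_t. Integrating from 0 to t gives X_t = x_0 * exp(-theta t) + sigma * int_0^t exp(-theta (t-s)) dB_s for any initial x_0. The Itô integral has variance (by the Itô isometry) sigma^2 * int_0^t exp(-2 theta (t - s)) ds = sigma^2 * (1 - exp(-2 theta t)) / (2 theta), independent of x_0.
With theta = 1/4, sigma = 5:
  Var(X_t) = (5)^2 * (1 - exp(-2*1/4 t)) / (2 * 1/4) = 50 - 50*exp(-t/2).
As t -> infinity, exp(-2*1/4 t) -> 0, so the stationary variance is sigma^2 / (2 theta) = 50.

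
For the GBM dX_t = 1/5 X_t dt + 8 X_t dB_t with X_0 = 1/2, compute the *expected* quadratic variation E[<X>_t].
E[<X>_t] = 40*exp(322*t/5)/161 - 40/161

<X>_t = int_0^t (8 * X_s)^2 ds. Taking expectation inside the integral: E[<X>_t] = 8^2 * int_0^t E[X_s^2] ds. For GBM, E[X_s^2] = x_0^2 * exp((2 mu + sigma^2) s). Integrating:
  E[<X>_t] = 8^2 * (1/2)^2 * (exp((2*(1/5) + 8^2) t) - 1) / (2*(1/5) + 8^2)
           = 8^2 * (1/2)^2 * (exp((322/5) t) - 1) / (322/5) = 40*exp(322*t/5)/161 - 40/161.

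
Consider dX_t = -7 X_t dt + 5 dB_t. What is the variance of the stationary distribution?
lim Var(X_t) = 25/14

The OU SDE dX = -theta X dt + sigma dB admits the integrating factor exp(theta t): d(exp(theta t) X_t) = sigma exp(theta t) dB_t. Integrating from 0 to t gives X_t = x_0 * exp(-theta t) + sigma * int_0^t exp(-theta (t-s)) dB_s for any initial x_0. The Itô integral has variance (by the Itô isometry) sigma^2 * int_0^t exp(-2 theta (t - s)) ds = sigma^2 * (1 - exp(-2 theta t)) / (2 theta), independent of x_0.
With theta = 7, sigma = 5:
  Var(X_t) = (5)^2 * (1 - exp(-2*7 t)) / (2 * 7) = 25/14 - 25*exp(-14*t)/14.
As t -> infinity, exp(-2*7 t) -> 0, so the stationary variance is sigma^2 / (2 theta) = 25/14.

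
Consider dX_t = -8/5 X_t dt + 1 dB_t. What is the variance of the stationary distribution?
lim Var(X_t) = 5/16

The OU SDE dX = -theta X dt + sigma dB admits the integrating factor exp(theta t): d(exp(theta t) X_t) = sigma exp(theta t) dB_t. Integrating from 0 to t gives X_t = x_0 * exp(-theta t) + sigma * int_0^t exp(-theta (t-s)) dB_s for any initial x_0. The Itô integral has variance (by the Itô isometry) sigma^2 * int_0^t exp(-2 theta (t - s)) ds = sigma^2 * (1 - exp(-2 theta t)) / (2 theta), independent of x_0.
With theta = 8/5, sigma = 1:
  Var(X_t) = (1)^2 * (1 - exp(-2*8/5 t)) / (2 * 8/5) = 5/16 - 5*exp(-16*t/5)/16.
As t -> infinity, exp(-2*8/5 t) -> 0, so the stationary variance is sigma^2 / (2 theta) = 5/16.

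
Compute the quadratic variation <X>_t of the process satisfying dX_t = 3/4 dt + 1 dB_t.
<X>_t = t

For an Itô process dX_t = a(t) dt + b(t) dB_t, the quadratic variation is <X>_t = int_0^t b(s)^2 ds (the drift term does not contribute). Here b(s) = 1, so
  b(s)^2 = 1.
Integrating from 0 to t:
  <X>_t = int_0^t (1) ds = t.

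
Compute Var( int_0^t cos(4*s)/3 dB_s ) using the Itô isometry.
Var = t/18 + sin(4*t)*cos(4*t)/72

The Itô integral of a deterministic integrand f(s) has mean 0 because each increment f(s) * (B_{s+ds} - B_s) has mean 0. By the Itô isometry:
  Var( int_0^t f(s) dB_s ) = E[ (int_0^t f(s) dB_s)^2 ] = int_0^t f(s)^2 ds.
Here f(s) = cos(4*s)/3, so f(s)^2 = cos(4*s)^2/9. Integrate:
  int_0^t (cos(4*s)^2/9) ds = t/18 + sin(4*t)*cos(4*t)/72.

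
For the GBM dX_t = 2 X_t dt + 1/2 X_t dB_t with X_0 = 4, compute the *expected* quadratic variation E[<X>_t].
E[<X>_t] = 16*exp(17*t/4)/17 - 16/17

<X>_t = int_0^t ((1/2) * X_s)^2 ds. Taking expectation inside the integral: E[<X>_t] = (1/2)^2 * int_0^t E[X_s^2] ds. For GBM, E[X_s^2] = x_0^2 * exp((2 mu + sigma^2) s). Integrating:
  E[<X>_t] = (1/2)^2 * 4^2 * (exp((2*2 + (1/2)^2) t) - 1) / (2*2 + (1/2)^2)
           = (1/2)^2 * 4^2 * (exp((17/4) t) - 1) / (17/4) = 16*exp(17*t/4)/17 - 16/17.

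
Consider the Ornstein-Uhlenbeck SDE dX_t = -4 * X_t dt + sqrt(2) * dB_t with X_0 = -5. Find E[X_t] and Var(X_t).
E[X_t] = -5*exp(-4*t); Var(X_t) = 1/4 - exp(-8*t)/4

The OU SDE dX = -theta X dt + sigma dB admits the integrating factor exp(theta t): d(exp(theta t) X_t) = sigma exp(theta t) dB_t. Integrating from 0 to t:
  X_t = x_0 * exp(-theta t) + sigma * int_0^t exp(-theta (t-s)) dB_s.
The Itô integral has mean 0 and (by the Itô isometry) variance sigma^2 * int_0^t exp(-2 theta (t - s)) ds = sigma^2 * (1 - exp(-2 theta t)) / (2 theta).
With theta = 4, sigma = sqrt(2), x_0 = -5:
  E[X_t] = -5 * exp(-4 t) = -5*exp(-4*t)
  Var(X_t) = (sqrt(2))^2 * (1 - exp(-2*4 t)) / (2 * 4) = 1/4 - exp(-8*t)/4.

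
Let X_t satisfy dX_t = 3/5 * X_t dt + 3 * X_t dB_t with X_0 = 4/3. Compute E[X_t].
E[X_t] = 4*exp(3*t/5)/3

For GBM dX = mu X dt + sigma X dB with X_0 = x_0, apply Itô to Y = log X: dY = (mu - sigma^2/2) dt + sigma dB, so Y_t = log(x_0) + (mu - sigma^2/2) t + sigma B_t and hence X_t = x_0 * exp((mu - sigma^2/2) t + sigma B_t).
With mu = 3/5, sigma = 3, x_0 = 4/3, this gives:
  X_t = 4/3 * exp((-39/10) * t + (3) * B_t).
Since sigma*B_t ~ Normal(0, sigma^2 t), E[exp(sigma*B_t)] = exp(sigma^2 t / 2); so E[X_t] = x_0 * exp((mu - sigma^2/2) t) * exp(sigma^2 t / 2) = x_0 * exp(mu t) = 4*exp(3*t/5)/3.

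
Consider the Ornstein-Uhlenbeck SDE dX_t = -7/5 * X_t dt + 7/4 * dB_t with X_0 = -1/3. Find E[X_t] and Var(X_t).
E[X_t] = -exp(-7*t/5)/3; Var(X_t) = 35/32 - 35*exp(-14*t/5)/32

The OU SDE dX = -theta X dt + sigma dB admits the integrating factor exp(theta t): d(exp(theta t) X_t) = sigma exp(theta t) dB_t. Integrating from 0 to t:
  X_t = x_0 * exp(-theta t) + sigma * int_0^t exp(-theta (t-s)) dB_s.
The Itô integral has mean 0 and (by the Itô isometry) variance sigma^2 * int_0^t exp(-2 theta (t - s)) ds = sigma^2 * (1 - exp(-2 theta t)) / (2 theta).
With theta = 7/5, sigma = 7/4, x_0 = -1/3:
  E[X_t] = -1/3 * exp(-7/5 t) = -exp(-7*t/5)/3
  Var(X_t) = (7/4)^2 * (1 - exp(-2*7/5 t)) / (2 * 7/5) = 35/32 - 35*exp(-14*t/5)/32.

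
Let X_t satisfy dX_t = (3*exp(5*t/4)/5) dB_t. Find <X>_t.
<X>_t = 18*exp(5*t/2)/125 - 18/125

For an Itô process dX_t = a(t) dt + b(t) dB_t, the quadratic variation is <X>_t = int_0^t b(s)^2 ds (the drift term does not contribute). Here b(s) = 3*exp(5*s/4)/5, so
  b(s)^2 = 9*exp(5*s/2)/25.
Integrating from 0 to t:
  <X>_t = int_0^t (9*exp(5*s/2)/25) ds = 18*exp(5*t/2)/125 - 18/125.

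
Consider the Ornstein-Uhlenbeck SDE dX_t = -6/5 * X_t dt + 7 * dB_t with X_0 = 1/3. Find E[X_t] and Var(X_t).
E[X_t] = exp(-6*t/5)/3; Var(X_t) = 245/12 - 245*exp(-12*t/5)/12

The OU SDE dX = -theta X dt + sigma dB admits the integrating factor exp(theta t): d(exp(theta t) X_t) = sigma exp(theta t) dB_t. Integrating from 0 to t:
  X_t = x_0 * exp(-theta t) + sigma * int_0^t exp(-theta (t-s)) dB_s.
The Itô integral has mean 0 and (by the Itô isometry) variance sigma^2 * int_0^t exp(-2 theta (t - s)) ds = sigma^2 * (1 - exp(-2 theta t)) / (2 theta).
With theta = 6/5, sigma = 7, x_0 = 1/3:
  E[X_t] = 1/3 * exp(-6/5 t) = exp(-6*t/5)/3
  Var(X_t) = (7)^2 * (1 - exp(-2*6/5 t)) / (2 * 6/5) = 245/12 - 245*exp(-12*t/5)/12.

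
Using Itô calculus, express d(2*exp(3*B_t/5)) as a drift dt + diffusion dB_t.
d(2*exp(3*B_t/5)) = (9*exp(3*B_t/5)/25) dt + (6*exp(3*B_t/5)/5) dB_t

Itô's formula for f(B_t) gives d f(B_t) = f'(B_t) dB_t + (1/2) f''(B_t) dt. Compute derivatives of f(x) = 2*exp(3*x/5):
  f'(x)  = 6*exp(3*x/5)/5
  f''(x) = 18*exp(3*x/5)/25
Substitute x = B_t and multiply the f'' term by 1/2:
  drift     = (1/2) * (18*exp(3*x/5)/25) evaluated at B_t = 9*exp(3*B_t/5)/25
  diffusion = (6*exp(3*x/5)/5) evaluated at B_t = 6*exp(3*B_t/5)/5
Therefore d(2*exp(3*B_t/5)) = (9*exp(3*B_t/5)/25) dt + (6*exp(3*B_t/5)/5) dB_t.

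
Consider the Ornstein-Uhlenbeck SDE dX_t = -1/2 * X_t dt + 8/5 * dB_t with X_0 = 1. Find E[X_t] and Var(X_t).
E[X_t] = exp(-t/2); Var(X_t) = 64/25 - 64*exp(-t)/25

The OU SDE dX = -theta X dt + sigma dB admits the integrating factor exp(theta t): d(exp(theta t) X_t) = sigma exp(theta t) dB_t. Integrating from 0 to t:
  X_t = x_0 * exp(-theta t) + sigma * int_0^t exp(-theta (t-s)) dB_s.
The Itô integral has mean 0 and (by the Itô isometry) variance sigma^2 * int_0^t exp(-2 theta (t - s)) ds = sigma^2 * (1 - exp(-2 theta t)) / (2 theta).
With theta = 1/2, sigma = 8/5, x_0 = 1:
  E[X_t] = 1 * exp(-1/2 t) = exp(-t/2)
  Var(X_t) = (8/5)^2 * (1 - exp(-2*1/2 t)) / (2 * 1/2) = 64/25 - 64*exp(-t)/25.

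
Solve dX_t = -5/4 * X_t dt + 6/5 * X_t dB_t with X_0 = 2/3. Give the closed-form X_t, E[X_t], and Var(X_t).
X_t = 2/3 * exp((-197/100) t + (6/5) B_t); E[X_t] = 2*exp(-5*t/4)/3; Var(X_t) = (4*exp(36*t/25) - 4)*exp(-5*t/2)/9

For GBM dX = mu X dt + sigma X dB with X_0 = x_0, apply Itô to Y = log X: dY = (mu - sigma^2/2) dt + sigma dB, so Y_t = log(x_0) + (mu - sigma^2/2) t + sigma B_t and hence X_t = x_0 * exp((mu - sigma^2/2) t + sigma B_t).
With mu = -5/4, sigma = 6/5, x_0 = 2/3, this gives:
  X_t = 2/3 * exp((-197/100) * t + (6/5) * B_t).
Since sigma*B_t ~ Normal(0, sigma^2 t), E[exp(sigma*B_t)] = exp(sigma^2 t / 2); so E[X_t] = x_0 * exp((mu - sigma^2/2) t) * exp(sigma^2 t / 2) = x_0 * exp(mu t) = 2*exp(-5*t/4)/3.
Var(X_t) = E[X_t^2] - (E[X_t])^2 = x_0^2 * exp(2 mu t) * (exp(sigma^2 t) - 1) = (4*exp(36*t/25) - 4)*exp(-5*t/2)/9.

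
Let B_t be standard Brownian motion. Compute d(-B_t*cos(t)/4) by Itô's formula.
d(-B_t*cos(t)/4) = (B_t*sin(t)/4) dt + (-cos(t)/4) dB_t

Itô's formula for f(t, x): d f(t, B_t) = (f_t + (1/2) f_xx) dt + f_x dB_t. Compute partials of f(t, x) = -x*cos(t)/4:
  f_t(t,x)  = x*sin(t)/4
  f_x(t,x)  = -cos(t)/4
  f_xx(t,x) = 0
Assemble drift = f_t + (1/2) f_xx = x*sin(t)/4 and diffusion = f_x = -cos(t)/4. Substituting x = B_t:
  d(-B_t*cos(t)/4) = (B_t*sin(t)/4) dt + (-cos(t)/4) dB_t.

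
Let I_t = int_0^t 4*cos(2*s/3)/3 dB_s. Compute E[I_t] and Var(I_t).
E[I_t] = 0; Var(I_t) = 8*t/9 + 2*sin(4*t/3)/3

The Itô integral of a deterministic integrand f(s) has mean 0 because each increment f(s) * (B_{s+ds} - B_s) has mean 0. By the Itô isometry:
  Var( int_0^t f(s) dB_s ) = E[ (int_0^t f(s) dB_s)^2 ] = int_0^t f(s)^2 ds.
Here f(s) = 4*cos(2*s/3)/3, so f(s)^2 = 16*cos(2*s/3)^2/9. Integrate:
  int_0^t (16*cos(2*s/3)^2/9) ds = 8*t/9 + 2*sin(4*t/3)/3.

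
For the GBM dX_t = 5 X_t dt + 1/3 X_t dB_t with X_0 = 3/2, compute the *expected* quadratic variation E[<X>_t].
E[<X>_t] = 9*exp(91*t/9)/364 - 9/364

<X>_t = int_0^t ((1/3) * X_s)^2 ds. Taking expectation inside the integral: E[<X>_t] = (1/3)^2 * int_0^t E[X_s^2] ds. For GBM, E[X_s^2] = x_0^2 * exp((2 mu + sigma^2) s). Integrating:
  E[<X>_t] = (1/3)^2 * (3/2)^2 * (exp((2*5 + (1/3)^2) t) - 1) / (2*5 + (1/3)^2)
           = (1/3)^2 * (3/2)^2 * (exp((91/9) t) - 1) / (91/9) = 9*exp(91*t/9)/364 - 9/364.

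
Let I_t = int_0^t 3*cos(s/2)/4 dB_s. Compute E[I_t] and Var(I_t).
E[I_t] = 0; Var(I_t) = 9*t/32 + 9*sin(t)/32

The Itô integral of a deterministic integrand f(s) has mean 0 because each increment f(s) * (B_{s+ds} - B_s) has mean 0. By the Itô isometry:
  Var( int_0^t f(s) dB_s ) = E[ (int_0^t f(s) dB_s)^2 ] = int_0^t f(s)^2 ds.
Here f(s) = 3*cos(s/2)/4, so f(s)^2 = 9*cos(s/2)^2/16. Integrate:
  int_0^t (9*cos(s/2)^2/16) ds = 9*t/32 + 9*sin(t)/32.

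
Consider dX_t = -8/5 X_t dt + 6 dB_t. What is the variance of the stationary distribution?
lim Var(X_t) = 45/4

The OU SDE dX = -theta X dt + sigma dB admits the integrating factor exp(theta t): d(exp(theta t) X_t) = sigma exp(theta t) dB_t. Integrating from 0 to t gives X_t = x_0 * exp(-theta t) + sigma * int_0^t exp(-theta (t-s)) dB_s for any initial x_0. The Itô integral has variance (by the Itô isometry) sigma^2 * int_0^t exp(-2 theta (t - s)) ds = sigma^2 * (1 - exp(-2 theta t)) / (2 theta), independent of x_0.
With theta = 8/5, sigma = 6:
  Var(X_t) = (6)^2 * (1 - exp(-2*8/5 t)) / (2 * 8/5) = 45/4 - 45*exp(-16*t/5)/4.
As t -> infinity, exp(-2*8/5 t) -> 0, so the stationary variance is sigma^2 / (2 theta) = 45/4.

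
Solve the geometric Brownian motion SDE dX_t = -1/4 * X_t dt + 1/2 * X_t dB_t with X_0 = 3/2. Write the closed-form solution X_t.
X_t = 3/2 * exp((-3/8) * t + (1/2) * B_t)

For GBM dX = mu X dt + sigma X dB with X_0 = x_0, apply Itô to Y = log X: dY = (mu - sigma^2/2) dt + sigma dB, so Y_t = log(x_0) + (mu - sigma^2/2) t + sigma B_t and hence X_t = x_0 * exp((mu - sigma^2/2) t + sigma B_t).
With mu = -1/4, sigma = 1/2, x_0 = 3/2, this gives:
  X_t = 3/2 * exp((-3/8) * t + (1/2) * B_t).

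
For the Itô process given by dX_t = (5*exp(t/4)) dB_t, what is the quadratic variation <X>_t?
<X>_t = 50*exp(t/2) - 50

For an Itô process dX_t = a(t) dt + b(t) dB_t, the quadratic variation is <X>_t = int_0^t b(s)^2 ds (the drift term does not contribute). Here b(s) = 5*exp(s/4), so
  b(s)^2 = 25*exp(s/2).
Integrating from 0 to t:
  <X>_t = int_0^t (25*exp(s/2)) ds = 50*exp(t/2) - 50.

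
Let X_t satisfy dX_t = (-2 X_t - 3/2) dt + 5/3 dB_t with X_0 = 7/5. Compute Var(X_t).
Var(X_t) = 25/36 - 25*exp(-4*t)/36

The variance V(t) = Var(X_t) satisfies V'(t) = 2 a V(t) + c^2 with V(0) = 0 (drift coefficient is linear in X, diffusion is constant). With a = -2, c = 5/3, the solution is
  V(t) = (c^2 / (2 a)) * (exp(2 a t) - 1)
       = ((5/3)^2 / (2*(-2))) * (exp((-4) t) - 1)
       = 25/36 - 25*exp(-4*t)/36.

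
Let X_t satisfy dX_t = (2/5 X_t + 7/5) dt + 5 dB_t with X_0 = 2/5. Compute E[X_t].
E[X_t] = 39*exp(2*t/5)/10 - 7/2

Taking expectations and using E[dB_t] = 0, the mean m(t) = E[X_t] satisfies the ODE m'(t) = a m(t) + b with m(0) = x_0. With a = 2/5, b = 7/5, x_0 = 2/5, the solution is
  m(t) = x_0 * exp(a t) + (b/a) * (exp(a t) - 1)
       = (2/5) * exp((2/5) t) + ((7/5)/(2/5)) * (exp((2/5) t) - 1)
       = 39*exp(2*t/5)/10 - 7/2.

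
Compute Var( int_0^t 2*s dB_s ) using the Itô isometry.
Var = 4*t^3/3

The Itô integral of a deterministic integrand f(s) has mean 0 because each increment f(s) * (B_{s+ds} - B_s) has mean 0. By the Itô isometry:
  Var( int_0^t f(s) dB_s ) = E[ (int_0^t f(s) dB_s)^2 ] = int_0^t f(s)^2 ds.
Here f(s) = 2*s, so f(s)^2 = 4*s^2. Integrate:
  int_0^t (4*s^2) ds = 4*t^3/3.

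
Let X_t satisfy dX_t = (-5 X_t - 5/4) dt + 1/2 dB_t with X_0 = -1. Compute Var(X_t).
Var(X_t) = 1/40 - exp(-10*t)/40

The variance V(t) = Var(X_t) satisfies V'(t) = 2 a V(t) + c^2 with V(0) = 0 (drift coefficient is linear in X, diffusion is constant). With a = -5, c = 1/2, the solution is
  V(t) = (c^2 / (2 a)) * (exp(2 a t) - 1)
       = ((1/2)^2 / (2*(-5))) * (exp((-10) t) - 1)
       = 1/40 - exp(-10*t)/40.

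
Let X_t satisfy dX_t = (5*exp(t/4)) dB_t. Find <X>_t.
<X>_t = 50*exp(t/2) - 50

For an Itô process dX_t = a(t) dt + b(t) dB_t, the quadratic variation is <X>_t = int_0^t b(s)^2 ds (the drift term does not contribute). Here b(s) = 5*exp(s/4), so
  b(s)^2 = 25*exp(s/2).
Integrating from 0 to t:
  <X>_t = int_0^t (25*exp(s/2)) ds = 50*exp(t/2) - 50.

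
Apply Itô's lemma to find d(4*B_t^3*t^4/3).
d(4*B_t^3*t^4/3) = (4*B_t*t^3*(4*B_t^2 + 3*t)/3) dt + (4*B_t^2*t^4) dB_t

Itô's formula for f(t, x): d f(t, B_t) = (f_t + (1/2) f_xx) dt + f_x dB_t. Compute partials of f(t, x) = 4*t^4*x^3/3:
  f_t(t,x)  = 16*t^3*x^3/3
  f_x(t,x)  = 4*t^4*x^2
  f_xx(t,x) = 8*t^4*x
Assemble drift = f_t + (1/2) f_xx = 4*t^3*x*(3*t + 4*x^2)/3 and diffusion = f_x = 4*t^4*x^2. Substituting x = B_t:
  d(4*B_t^3*t^4/3) = (4*B_t*t^3*(4*B_t^2 + 3*t)/3) dt + (4*B_t^2*t^4) dB_t.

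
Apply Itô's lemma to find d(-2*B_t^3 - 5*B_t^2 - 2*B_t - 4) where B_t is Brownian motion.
d(-2*B_t^3 - 5*B_t^2 - 2*B_t - 4) = (-6*B_t - 5) dt + (-6*B_t^2 - 10*B_t - 2) dB_t

Itô's formula for f(B_t) gives d f(B_t) = f'(B_t) dB_t + (1/2) f''(B_t) dt. Compute derivatives of f(x) = -2*x^3 - 5*x^2 - 2*x - 4:
  f'(x)  = -6*x^2 - 10*x - 2
  f''(x) = -12*x - 10
Substitute x = B_t and multiply the f'' term by 1/2:
  drift     = (1/2) * (-12*x - 10) evaluated at B_t = -6*B_t - 5
  diffusion = (-6*x^2 - 10*x - 2) evaluated at B_t = -6*B_t^2 - 10*B_t - 2
Therefore d(-2*B_t^3 - 5*B_t^2 - 2*B_t - 4) = (-6*B_t - 5) dt + (-6*B_t^2 - 10*B_t - 2) dB_t.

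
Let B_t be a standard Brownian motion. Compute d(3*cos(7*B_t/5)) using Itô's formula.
d(3*cos(7*B_t/5)) = (-147*cos(7*B_t/5)/50) dt + (-21*sin(7*B_t/5)/5) dB_t

Itô's formula for f(B_t) gives d f(B_t) = f'(B_t) dB_t + (1/2) f''(B_t) dt. Compute derivatives of f(x) = 3*cos(7*x/5):
  f'(x)  = -21*sin(7*x/5)/5
  f''(x) = -147*cos(7*x/5)/25
Substitute x = B_t and multiply the f'' term by 1/2:
  drift     = (1/2) * (-147*cos(7*x/5)/25) evaluated at B_t = -147*cos(7*B_t/5)/50
  diffusion = (-21*sin(7*x/5)/5) evaluated at B_t = -21*sin(7*B_t/5)/5
Therefore d(3*cos(7*B_t/5)) = (-147*cos(7*B_t/5)/50) dt + (-21*sin(7*B_t/5)/5) dB_t.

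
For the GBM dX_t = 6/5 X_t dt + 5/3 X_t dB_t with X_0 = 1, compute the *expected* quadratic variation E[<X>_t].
E[<X>_t] = 125*exp(233*t/45)/233 - 125/233

<X>_t = int_0^t ((5/3) * X_s)^2 ds. Taking expectation inside the integral: E[<X>_t] = (5/3)^2 * int_0^t E[X_s^2] ds. For GBM, E[X_s^2] = x_0^2 * exp((2 mu + sigma^2) s). Integrating:
  E[<X>_t] = (5/3)^2 * 1^2 * (exp((2*(6/5) + (5/3)^2) t) - 1) / (2*(6/5) + (5/3)^2)
           = (5/3)^2 * 1^2 * (exp((233/45) t) - 1) / (233/45) = 125*exp(233*t/45)/233 - 125/233.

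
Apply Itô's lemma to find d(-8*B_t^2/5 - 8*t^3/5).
d(-8*B_t^2/5 - 8*t^3/5) = (-24*t^2/5 - 8/5) dt + (-16*B_t/5) dB_t

Itô's formula for f(t, x): d f(t, B_t) = (f_t + (1/2) f_xx) dt + f_x dB_t. Compute partials of f(t, x) = -8*t^3/5 - 8*x^2/5:
  f_t(t,x)  = -24*t^2/5
  f_x(t,x)  = -16*x/5
  f_xx(t,x) = -16/5
Assemble drift = f_t + (1/2) f_xx = -24*t^2/5 - 8/5 and diffusion = f_x = -16*x/5. Substituting x = B_t:
  d(-8*B_t^2/5 - 8*t^3/5) = (-24*t^2/5 - 8/5) dt + (-16*B_t/5) dB_t.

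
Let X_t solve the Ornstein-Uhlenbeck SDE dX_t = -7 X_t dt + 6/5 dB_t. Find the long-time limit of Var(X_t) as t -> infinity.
lim Var(X_t) = 18/175

The OU SDE dX = -theta X dt + sigma dB admits the integrating factor exp(theta t): d(exp(theta t) X_t) = sigma exp(theta t) dB_t. Integrating from 0 to t gives X_t = x_0 * exp(-theta t) + sigma * int_0^t exp(-theta (t-s)) dB_s for any initial x_0. The Itô integral has variance (by the Itô isometry) sigma^2 * int_0^t exp(-2 theta (t - s)) ds = sigma^2 * (1 - exp(-2 theta t)) / (2 theta), independent of x_0.
With theta = 7, sigma = 6/5:
  Var(X_t) = (6/5)^2 * (1 - exp(-2*7 t)) / (2 * 7) = 18/175 - 18*exp(-14*t)/175.
As t -> infinity, exp(-2*7 t) -> 0, so the stationary variance is sigma^2 / (2 theta) = 18/175.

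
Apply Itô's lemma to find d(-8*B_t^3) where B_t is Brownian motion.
d(-8*B_t^3) = (-24*B_t) dt + (-24*B_t^2) dB_t

Itô's formula for f(B_t) gives d f(B_t) = f'(B_t) dB_t + (1/2) f''(B_t) dt. Compute derivatives of f(x) = -8*x^3:
  f'(x)  = -24*x^2
  f''(x) = -48*x
Substitute x = B_t and multiply the f'' term by 1/2:
  drift     = (1/2) * (-48*x) evaluated at B_t = -24*B_t
  diffusion = (-24*x^2) evaluated at B_t = -24*B_t^2
Therefore d(-8*B_t^3) = (-24*B_t) dt + (-24*B_t^2) dB_t.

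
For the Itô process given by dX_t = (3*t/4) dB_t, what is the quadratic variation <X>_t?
<X>_t = 3*t^3/16

For an Itô process dX_t = a(t) dt + b(t) dB_t, the quadratic variation is <X>_t = int_0^t b(s)^2 ds (the drift term does not contribute). Here b(s) = 3*s/4, so
  b(s)^2 = 9*s^2/16.
Integrating from 0 to t:
  <X>_t = int_0^t (9*s^2/16) ds = 3*t^3/16.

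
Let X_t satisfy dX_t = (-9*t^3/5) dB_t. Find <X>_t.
<X>_t = 81*t^7/175

For an Itô process dX_t = a(t) dt + b(t) dB_t, the quadratic variation is <X>_t = int_0^t b(s)^2 ds (the drift term does not contribute). Here b(s) = -9*s^3/5, so
  b(s)^2 = 81*s^6/25.
Integrating from 0 to t:
  <X>_t = int_0^t (81*s^6/25) ds = 81*t^7/175.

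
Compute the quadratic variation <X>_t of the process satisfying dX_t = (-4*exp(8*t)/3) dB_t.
<X>_t = exp(16*t)/9 - 1/9

For an Itô process dX_t = a(t) dt + b(t) dB_t, the quadratic variation is <X>_t = int_0^t b(s)^2 ds (the drift term does not contribute). Here b(s) = -4*exp(8*s)/3, so
  b(s)^2 = 16*exp(16*s)/9.
Integrating from 0 to t:
  <X>_t = int_0^t (16*exp(16*s)/9) ds = exp(16*t)/9 - 1/9.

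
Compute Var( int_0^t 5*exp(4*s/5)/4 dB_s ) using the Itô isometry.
Var = 125*exp(8*t/5)/128 - 125/128

The Itô integral of a deterministic integrand f(s) has mean 0 because each increment f(s) * (B_{s+ds} - B_s) has mean 0. By the Itô isometry:
  Var( int_0^t f(s) dB_s ) = E[ (int_0^t f(s) dB_s)^2 ] = int_0^t f(s)^2 ds.
Here f(s) = 5*exp(4*s/5)/4, so f(s)^2 = 25*exp(8*s/5)/16. Integrate:
  int_0^t (25*exp(8*s/5)/16) ds = 125*exp(8*t/5)/128 - 125/128.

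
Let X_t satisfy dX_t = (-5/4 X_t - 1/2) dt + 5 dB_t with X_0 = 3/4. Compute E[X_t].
E[X_t] = -2/5 + 23*exp(-5*t/4)/20

Taking expectations and using E[dB_t] = 0, the mean m(t) = E[X_t] satisfies the ODE m'(t) = a m(t) + b with m(0) = x_0. With a = -5/4, b = -1/2, x_0 = 3/4, the solution is
  m(t) = x_0 * exp(a t) + (b/a) * (exp(a t) - 1)
       = (3/4) * exp((-5/4) t) + ((-1/2)/(-5/4)) * (exp((-5/4) t) - 1)
       = -2/5 + 23*exp(-5*t/4)/20.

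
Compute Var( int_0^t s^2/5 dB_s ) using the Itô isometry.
Var = t^5/125

The Itô integral of a deterministic integrand f(s) has mean 0 because each increment f(s) * (B_{s+ds} - B_s) has mean 0. By the Itô isometry:
  Var( int_0^t f(s) dB_s ) = E[ (int_0^t f(s) dB_s)^2 ] = int_0^t f(s)^2 ds.
Here f(s) = s^2/5, so f(s)^2 = s^4/25. Integrate:
  int_0^t (s^4/25) ds = t^5/125.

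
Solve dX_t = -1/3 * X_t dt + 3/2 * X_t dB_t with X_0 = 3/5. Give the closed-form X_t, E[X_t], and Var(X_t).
X_t = 3/5 * exp((-35/24) t + (3/2) B_t); E[X_t] = 3*exp(-t/3)/5; Var(X_t) = (9*exp(9*t/4) - 9)*exp(-2*t/3)/25

For GBM dX = mu X dt + sigma X dB with X_0 = x_0, apply Itô to Y = log X: dY = (mu - sigma^2/2) dt + sigma dB, so Y_t = log(x_0) + (mu - sigma^2/2) t + sigma B_t and hence X_t = x_0 * exp((mu - sigma^2/2) t + sigma B_t).
With mu = -1/3, sigma = 3/2, x_0 = 3/5, this gives:
  X_t = 3/5 * exp((-35/24) * t + (3/2) * B_t).
Since sigma*B_t ~ Normal(0, sigma^2 t), E[exp(sigma*B_t)] = exp(sigma^2 t / 2); so E[X_t] = x_0 * exp((mu - sigma^2/2) t) * exp(sigma^2 t / 2) = x_0 * exp(mu t) = 3*exp(-t/3)/5.
Var(X_t) = E[X_t^2] - (E[X_t])^2 = x_0^2 * exp(2 mu t) * (exp(sigma^2 t) - 1) = (9*exp(9*t/4) - 9)*exp(-2*t/3)/25.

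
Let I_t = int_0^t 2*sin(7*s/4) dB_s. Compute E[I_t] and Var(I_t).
E[I_t] = 0; Var(I_t) = 2*t - 4*sin(7*t/2)/7

The Itô integral of a deterministic integrand f(s) has mean 0 because each increment f(s) * (B_{s+ds} - B_s) has mean 0. By the Itô isometry:
  Var( int_0^t f(s) dB_s ) = E[ (int_0^t f(s) dB_s)^2 ] = int_0^t f(s)^2 ds.
Here f(s) = 2*sin(7*s/4), so f(s)^2 = 4*sin(7*s/4)^2. Integrate:
  int_0^t (4*sin(7*s/4)^2) ds = 2*t - 4*sin(7*t/2)/7.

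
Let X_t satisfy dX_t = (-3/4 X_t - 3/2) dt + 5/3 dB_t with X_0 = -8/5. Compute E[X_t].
E[X_t] = -2 + 2*exp(-3*t/4)/5

Taking expectations and using E[dB_t] = 0, the mean m(t) = E[X_t] satisfies the ODE m'(t) = a m(t) + b with m(0) = x_0. With a = -3/4, b = -3/2, x_0 = -8/5, the solution is
  m(t) = x_0 * exp(a t) + (b/a) * (exp(a t) - 1)
       = (-8/5) * exp((-3/4) t) + ((-3/2)/(-3/4)) * (exp((-3/4) t) - 1)
       = -2 + 2*exp(-3*t/4)/5.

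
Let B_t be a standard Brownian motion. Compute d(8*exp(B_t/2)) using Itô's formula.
d(8*exp(B_t/2)) = (exp(B_t/2)) dt + (4*exp(B_t/2)) dB_t

Itô's formula for f(B_t) gives d f(B_t) = f'(B_t) dB_t + (1/2) f''(B_t) dt. Compute derivatives of f(x) = 8*exp(x/2):
  f'(x)  = 4*exp(x/2)
  f''(x) = 2*exp(x/2)
Substitute x = B_t and multiply the f'' term by 1/2:
  drift     = (1/2) * (2*exp(x/2)) evaluated at B_t = exp(B_t/2)
  diffusion = (4*exp(x/2)) evaluated at B_t = 4*exp(B_t/2)
Therefore d(8*exp(B_t/2)) = (exp(B_t/2)) dt + (4*exp(B_t/2)) dB_t.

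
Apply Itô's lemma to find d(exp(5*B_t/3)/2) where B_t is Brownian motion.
d(exp(5*B_t/3)/2) = (25*exp(5*B_t/3)/36) dt + (5*exp(5*B_t/3)/6) dB_t

Itô's formula for f(B_t) gives d f(B_t) = f'(B_t) dB_t + (1/2) f''(B_t) dt. Compute derivatives of f(x) = exp(5*x/3)/2:
  f'(x)  = 5*exp(5*x/3)/6
  f''(x) = 25*exp(5*x/3)/18
Substitute x = B_t and multiply the f'' term by 1/2:
  drift     = (1/2) * (25*exp(5*x/3)/18) evaluated at B_t = 25*exp(5*B_t/3)/36
  diffusion = (5*exp(5*x/3)/6) evaluated at B_t = 5*exp(5*B_t/3)/6
Therefore d(exp(5*B_t/3)/2) = (25*exp(5*B_t/3)/36) dt + (5*exp(5*B_t/3)/6) dB_t.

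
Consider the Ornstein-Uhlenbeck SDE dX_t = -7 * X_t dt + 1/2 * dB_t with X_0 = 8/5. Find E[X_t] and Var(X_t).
E[X_t] = 8*exp(-7*t)/5; Var(X_t) = 1/56 - exp(-14*t)/56

The OU SDE dX = -theta X dt + sigma dB admits the integrating factor exp(theta t): d(exp(theta t) X_t) = sigma exp(theta t) dB_t. Integrating from 0 to t:
  X_t = x_0 * exp(-theta t) + sigma * int_0^t exp(-theta (t-s)) dB_s.
The Itô integral has mean 0 and (by the Itô isometry) variance sigma^2 * int_0^t exp(-2 theta (t - s)) ds = sigma^2 * (1 - exp(-2 theta t)) / (2 theta).
With theta = 7, sigma = 1/2, x_0 = 8/5:
  E[X_t] = 8/5 * exp(-7 t) = 8*exp(-7*t)/5
  Var(X_t) = (1/2)^2 * (1 - exp(-2*7 t)) / (2 * 7) = 1/56 - exp(-14*t)/56.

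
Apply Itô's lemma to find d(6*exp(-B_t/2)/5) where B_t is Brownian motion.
d(6*exp(-B_t/2)/5) = (3*exp(-B_t/2)/20) dt + (-3*exp(-B_t/2)/5) dB_t

Itô's formula for f(B_t) gives d f(B_t) = f'(B_t) dB_t + (1/2) f''(B_t) dt. Compute derivatives of f(x) = 6*exp(-x/2)/5:
  f'(x)  = -3*exp(-x/2)/5
  f''(x) = 3*exp(-x/2)/10
Substitute x = B_t and multiply the f'' term by 1/2:
  drift     = (1/2) * (3*exp(-x/2)/10) evaluated at B_t = 3*exp(-B_t/2)/20
  diffusion = (-3*exp(-x/2)/5) evaluated at B_t = -3*exp(-B_t/2)/5
Therefore d(6*exp(-B_t/2)/5) = (3*exp(-B_t/2)/20) dt + (-3*exp(-B_t/2)/5) dB_t.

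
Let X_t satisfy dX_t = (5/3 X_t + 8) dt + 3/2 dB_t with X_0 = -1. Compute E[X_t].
E[X_t] = 19*exp(5*t/3)/5 - 24/5

Taking expectations and using E[dB_t] = 0, the mean m(t) = E[X_t] satisfies the ODE m'(t) = a m(t) + b with m(0) = x_0. With a = 5/3, b = 8, x_0 = -1, the solution is
  m(t) = x_0 * exp(a t) + (b/a) * (exp(a t) - 1)
       = (-1) * exp((5/3) t) + (8/(5/3)) * (exp((5/3) t) - 1)
       = 19*exp(5*t/3)/5 - 24/5.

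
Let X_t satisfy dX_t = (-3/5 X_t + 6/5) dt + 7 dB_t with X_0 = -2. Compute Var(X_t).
Var(X_t) = 245/6 - 245*exp(-6*t/5)/6

The variance V(t) = Var(X_t) satisfies V'(t) = 2 a V(t) + c^2 with V(0) = 0 (drift coefficient is linear in X, diffusion is constant). With a = -3/5, c = 7, the solution is
  V(t) = (c^2 / (2 a)) * (exp(2 a t) - 1)
       = (7^2 / (2*(-3/5))) * (exp((-6/5) t) - 1)
       = 245/6 - 245*exp(-6*t/5)/6.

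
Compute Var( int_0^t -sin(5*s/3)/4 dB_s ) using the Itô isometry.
Var = t/32 - 3*sin(10*t/3)/320

The Itô integral of a deterministic integrand f(s) has mean 0 because each increment f(s) * (B_{s+ds} - B_s) has mean 0. By the Itô isometry:
  Var( int_0^t f(s) dB_s ) = E[ (int_0^t f(s) dB_s)^2 ] = int_0^t f(s)^2 ds.
Here f(s) = -sin(5*s/3)/4, so f(s)^2 = sin(5*s/3)^2/16. Integrate:
  int_0^t (sin(5*s/3)^2/16) ds = t/32 - 3*sin(10*t/3)/320.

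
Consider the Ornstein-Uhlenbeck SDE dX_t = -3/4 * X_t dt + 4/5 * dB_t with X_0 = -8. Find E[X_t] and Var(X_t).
E[X_t] = -8*exp(-3*t/4); Var(X_t) = 32/75 - 32*exp(-3*t/2)/75

The OU SDE dX = -theta X dt + sigma dB admits the integrating factor exp(theta t): d(exp(theta t) X_t) = sigma exp(theta t) dB_t. Integrating from 0 to t:
  X_t = x_0 * exp(-theta t) + sigma * int_0^t exp(-theta (t-s)) dB_s.
The Itô integral has mean 0 and (by the Itô isometry) variance sigma^2 * int_0^t exp(-2 theta (t - s)) ds = sigma^2 * (1 - exp(-2 theta t)) / (2 theta).
With theta = 3/4, sigma = 4/5, x_0 = -8:
  E[X_t] = -8 * exp(-3/4 t) = -8*exp(-3*t/4)
  Var(X_t) = (4/5)^2 * (1 - exp(-2*3/4 t)) / (2 * 3/4) = 32/75 - 32*exp(-3*t/2)/75.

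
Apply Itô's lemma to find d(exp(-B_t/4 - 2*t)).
d(exp(-B_t/4 - 2*t)) = (-63*exp(-B_t/4 - 2*t)/32) dt + (-exp(-B_t/4 - 2*t)/4) dB_t

Itô's formula for f(t, x): d f(t, B_t) = (f_t + (1/2) f_xx) dt + f_x dB_t. Compute partials of f(t, x) = exp(-2*t - x/4):
  f_t(t,x)  = -2*exp(-2*t - x/4)
  f_x(t,x)  = -exp(-2*t - x/4)/4
  f_xx(t,x) = exp(-2*t - x/4)/16
Assemble drift = f_t + (1/2) f_xx = -63*exp(-2*t - x/4)/32 and diffusion = f_x = -exp(-2*t - x/4)/4. Substituting x = B_t:
  d(exp(-B_t/4 - 2*t)) = (-63*exp(-B_t/4 - 2*t)/32) dt + (-exp(-B_t/4 - 2*t)/4) dB_t.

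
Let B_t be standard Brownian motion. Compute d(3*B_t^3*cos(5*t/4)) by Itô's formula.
d(3*B_t^3*cos(5*t/4)) = (-15*B_t^3*sin(5*t/4)/4 + 9*B_t*cos(5*t/4)) dt + (9*B_t^2*cos(5*t/4)) dB_t

Itô's formula for f(t, x): d f(t, B_t) = (f_t + (1/2) f_xx) dt + f_x dB_t. Compute partials of f(t, x) = 3*x^3*cos(5*t/4):
  f_t(t,x)  = -15*x^3*sin(5*t/4)/4
  f_x(t,x)  = 9*x^2*cos(5*t/4)
  f_xx(t,x) = 18*x*cos(5*t/4)
Assemble drift = f_t + (1/2) f_xx = -15*x^3*sin(5*t/4)/4 + 9*x*cos(5*t/4) and diffusion = f_x = 9*x^2*cos(5*t/4). Substituting x = B_t:
  d(3*B_t^3*cos(5*t/4)) = (-15*B_t^3*sin(5*t/4)/4 + 9*B_t*cos(5*t/4)) dt + (9*B_t^2*cos(5*t/4)) dB_t.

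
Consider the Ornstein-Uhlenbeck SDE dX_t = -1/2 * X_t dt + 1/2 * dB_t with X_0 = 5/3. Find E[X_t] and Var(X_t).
E[X_t] = 5*exp(-t/2)/3; Var(X_t) = (exp(t) - 1)*exp(-t)/4

The OU SDE dX = -theta X dt + sigma dB admits the integrating factor exp(theta t): d(exp(theta t) X_t) = sigma exp(theta t) dB_t. Integrating from 0 to t:
  X_t = x_0 * exp(-theta t) + sigma * int_0^t exp(-theta (t-s)) dB_s.
The Itô integral has mean 0 and (by the Itô isometry) variance sigma^2 * int_0^t exp(-2 theta (t - s)) ds = sigma^2 * (1 - exp(-2 theta t)) / (2 theta).
With theta = 1/2, sigma = 1/2, x_0 = 5/3:
  E[X_t] = 5/3 * exp(-1/2 t) = 5*exp(-t/2)/3
  Var(X_t) = (1/2)^2 * (1 - exp(-2*1/2 t)) / (2 * 1/2) = (exp(t) - 1)*exp(-t)/4.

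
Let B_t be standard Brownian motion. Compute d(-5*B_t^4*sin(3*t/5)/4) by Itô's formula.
d(-5*B_t^4*sin(3*t/5)/4) = (-3*B_t^2*(B_t^2*cos(3*t/5) + 10*sin(3*t/5))/4) dt + (-5*B_t^3*sin(3*t/5)) dB_t

Itô's formula for f(t, x): d f(t, B_t) = (f_t + (1/2) f_xx) dt + f_x dB_t. Compute partials of f(t, x) = -5*x^4*sin(3*t/5)/4:
  f_t(t,x)  = -3*x^4*cos(3*t/5)/4
  f_x(t,x)  = -5*x^3*sin(3*t/5)
  f_xx(t,x) = -15*x^2*sin(3*t/5)
Assemble drift = f_t + (1/2) f_xx = -3*x^2*(x^2*cos(3*t/5) + 10*sin(3*t/5))/4 and diffusion = f_x = -5*x^3*sin(3*t/5). Substituting x = B_t:
  d(-5*B_t^4*sin(3*t/5)/4) = (-3*B_t^2*(B_t^2*cos(3*t/5) + 10*sin(3*t/5))/4) dt + (-5*B_t^3*sin(3*t/5)) dB_t.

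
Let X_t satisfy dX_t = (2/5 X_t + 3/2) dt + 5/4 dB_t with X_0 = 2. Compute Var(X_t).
Var(X_t) = 125*exp(4*t/5)/64 - 125/64

The variance V(t) = Var(X_t) satisfies V'(t) = 2 a V(t) + c^2 with V(0) = 0 (drift coefficient is linear in X, diffusion is constant). With a = 2/5, c = 5/4, the solution is
  V(t) = (c^2 / (2 a)) * (exp(2 a t) - 1)
       = ((5/4)^2 / (2*(2/5))) * (exp((4/5) t) - 1)
       = 125*exp(4*t/5)/64 - 125/64.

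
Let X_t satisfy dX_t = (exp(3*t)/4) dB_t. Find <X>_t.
<X>_t = exp(6*t)/96 - 1/96

For an Itô process dX_t = a(t) dt + b(t) dB_t, the quadratic variation is <X>_t = int_0^t b(s)^2 ds (the drift term does not contribute). Here b(s) = exp(3*s)/4, so
  b(s)^2 = exp(6*s)/16.
Integrating from 0 to t:
  <X>_t = int_0^t (exp(6*s)/16) ds = exp(6*t)/96 - 1/96.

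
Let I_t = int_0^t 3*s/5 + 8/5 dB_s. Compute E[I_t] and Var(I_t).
E[I_t] = 0; Var(I_t) = t*(3*t^2 + 24*t + 64)/25

The Itô integral of a deterministic integrand f(s) has mean 0 because each increment f(s) * (B_{s+ds} - B_s) has mean 0. By the Itô isometry:
  Var( int_0^t f(s) dB_s ) = E[ (int_0^t f(s) dB_s)^2 ] = int_0^t f(s)^2 ds.
Here f(s) = 3*s/5 + 8/5, so f(s)^2 = (3*s + 8)^2/25. Integrate:
  int_0^t ((3*s + 8)^2/25) ds = t*(3*t^2 + 24*t + 64)/25.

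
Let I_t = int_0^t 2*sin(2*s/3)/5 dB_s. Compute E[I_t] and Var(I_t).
E[I_t] = 0; Var(I_t) = 2*t/25 - 3*sin(4*t/3)/50

The Itô integral of a deterministic integrand f(s) has mean 0 because each increment f(s) * (B_{s+ds} - B_s) has mean 0. By the Itô isometry:
  Var( int_0^t f(s) dB_s ) = E[ (int_0^t f(s) dB_s)^2 ] = int_0^t f(s)^2 ds.
Here f(s) = 2*sin(2*s/3)/5, so f(s)^2 = 4*sin(2*s/3)^2/25. Integrate:
  int_0^t (4*sin(2*s/3)^2/25) ds = 2*t/25 - 3*sin(4*t/3)/50.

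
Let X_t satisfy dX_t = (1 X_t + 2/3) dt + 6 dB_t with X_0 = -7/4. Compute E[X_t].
E[X_t] = -13*exp(t)/12 - 2/3

Taking expectations and using E[dB_t] = 0, the mean m(t) = E[X_t] satisfies the ODE m'(t) = a m(t) + b with m(0) = x_0. With a = 1, b = 2/3, x_0 = -7/4, the solution is
  m(t) = x_0 * exp(a t) + (b/a) * (exp(a t) - 1)
       = (-7/4) * exp(1 t) + ((2/3)/1) * (exp(1 t) - 1)
       = -13*exp(t)/12 - 2/3.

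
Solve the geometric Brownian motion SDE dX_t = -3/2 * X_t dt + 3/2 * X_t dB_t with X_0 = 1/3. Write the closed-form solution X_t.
X_t = 1/3 * exp((-21/8) * t + (3/2) * B_t)

For GBM dX = mu X dt + sigma X dB with X_0 = x_0, apply Itô to Y = log X: dY = (mu - sigma^2/2) dt + sigma dB, so Y_t = log(x_0) + (mu - sigma^2/2) t + sigma B_t and hence X_t = x_0 * exp((mu - sigma^2/2) t + sigma B_t).
With mu = -3/2, sigma = 3/2, x_0 = 1/3, this gives:
  X_t = 1/3 * exp((-21/8) * t + (3/2) * B_t).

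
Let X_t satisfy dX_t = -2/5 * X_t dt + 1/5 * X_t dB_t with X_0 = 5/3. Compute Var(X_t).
Var(X_t) = (25*exp(t/25) - 25)*exp(-4*t/5)/9

For GBM dX = mu X dt + sigma X dB with X_0 = x_0, apply Itô to Y = log X: dY = (mu - sigma^2/2) dt + sigma dB, so Y_t = log(x_0) + (mu - sigma^2/2) t + sigma B_t and hence X_t = x_0 * exp((mu - sigma^2/2) t + sigma B_t).
With mu = -2/5, sigma = 1/5, x_0 = 5/3, this gives:
  X_t = 5/3 * exp((-21/50) * t + (1/5) * B_t).
Since sigma*B_t ~ Normal(0, sigma^2 t), E[exp(sigma*B_t)] = exp(sigma^2 t / 2); so E[X_t] = x_0 * exp((mu - sigma^2/2) t) * exp(sigma^2 t / 2) = x_0 * exp(mu t) = 5*exp(-2*t/5)/3.
Var(X_t) = E[X_t^2] - (E[X_t])^2 = x_0^2 * exp(2 mu t) * (exp(sigma^2 t) - 1) = (25*exp(t/25) - 25)*exp(-4*t/5)/9.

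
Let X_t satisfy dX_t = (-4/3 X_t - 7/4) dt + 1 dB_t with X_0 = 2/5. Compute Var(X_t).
Var(X_t) = 3/8 - 3*exp(-8*t/3)/8

The variance V(t) = Var(X_t) satisfies V'(t) = 2 a V(t) + c^2 with V(0) = 0 (drift coefficient is linear in X, diffusion is constant). With a = -4/3, c = 1, the solution is
  V(t) = (c^2 / (2 a)) * (exp(2 a t) - 1)
       = (1^2 / (2*(-4/3))) * (exp((-8/3) t) - 1)
       = 3/8 - 3*exp(-8*t/3)/8.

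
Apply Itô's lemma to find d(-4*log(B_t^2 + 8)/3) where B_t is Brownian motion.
d(-4*log(B_t^2 + 8)/3) = (4*(B_t^2 - 8)/(3*(B_t^2 + 8)^2)) dt + (-8*B_t/(3*B_t^2 + 24)) dB_t

Itô's formula for f(B_t) gives d f(B_t) = f'(B_t) dB_t + (1/2) f''(B_t) dt. Compute derivatives of f(x) = -4*log(x^2 + 8)/3:
  f'(x)  = -8*x/(3*x^2 + 24)
  f''(x) = 8*(x^2 - 8)/(3*(x^2 + 8)^2)
Substitute x = B_t and multiply the f'' term by 1/2:
  drift     = (1/2) * (8*(x^2 - 8)/(3*(x^2 + 8)^2)) evaluated at B_t = 4*(B_t^2 - 8)/(3*(B_t^2 + 8)^2)
  diffusion = (-8*x/(3*x^2 + 24)) evaluated at B_t = -8*B_t/(3*B_t^2 + 24)
Therefore d(-4*log(B_t^2 + 8)/3) = (4*(B_t^2 - 8)/(3*(B_t^2 + 8)^2)) dt + (-8*B_t/(3*B_t^2 + 24)) dB_t.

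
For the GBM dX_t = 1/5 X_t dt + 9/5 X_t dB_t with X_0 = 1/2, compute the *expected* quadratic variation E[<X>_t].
E[<X>_t] = 81*exp(91*t/25)/364 - 81/364

<X>_t = int_0^t ((9/5) * X_s)^2 ds. Taking expectation inside the integral: E[<X>_t] = (9/5)^2 * int_0^t E[X_s^2] ds. For GBM, E[X_s^2] = x_0^2 * exp((2 mu + sigma^2) s). Integrating:
  E[<X>_t] = (9/5)^2 * (1/2)^2 * (exp((2*(1/5) + (9/5)^2) t) - 1) / (2*(1/5) + (9/5)^2)
           = (9/5)^2 * (1/2)^2 * (exp((91/25) t) - 1) / (91/25) = 81*exp(91*t/25)/364 - 81/364.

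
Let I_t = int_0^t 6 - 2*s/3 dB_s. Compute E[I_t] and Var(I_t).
E[I_t] = 0; Var(I_t) = 4*t*(t^2 - 27*t + 243)/27

The Itô integral of a deterministic integrand f(s) has mean 0 because each increment f(s) * (B_{s+ds} - B_s) has mean 0. By the Itô isometry:
  Var( int_0^t f(s) dB_s ) = E[ (int_0^t f(s) dB_s)^2 ] = int_0^t f(s)^2 ds.
Here f(s) = 6 - 2*s/3, so f(s)^2 = 4*(s - 9)^2/9. Integrate:
  int_0^t (4*(s - 9)^2/9) ds = 4*t*(t^2 - 27*t + 243)/27.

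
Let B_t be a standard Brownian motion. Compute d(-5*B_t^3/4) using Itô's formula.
d(-5*B_t^3/4) = (-15*B_t/4) dt + (-15*B_t^2/4) dB_t

Itô's formula for f(B_t) gives d f(B_t) = f'(B_t) dB_t + (1/2) f''(B_t) dt. Compute derivatives of f(x) = -5*x^3/4:
  f'(x)  = -15*x^2/4
  f''(x) = -15*x/2
Substitute x = B_t and multiply the f'' term by 1/2:
  drift     = (1/2) * (-15*x/2) evaluated at B_t = -15*B_t/4
  diffusion = (-15*x^2/4) evaluated at B_t = -15*B_t^2/4
Therefore d(-5*B_t^3/4) = (-15*B_t/4) dt + (-15*B_t^2/4) dB_t.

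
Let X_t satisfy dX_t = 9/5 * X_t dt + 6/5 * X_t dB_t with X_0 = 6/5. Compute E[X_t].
E[X_t] = 6*exp(9*t/5)/5

For GBM dX = mu X dt + sigma X dB with X_0 = x_0, apply Itô to Y = log X: dY = (mu - sigma^2/2) dt + sigma dB, so Y_t = log(x_0) + (mu - sigma^2/2) t + sigma B_t and hence X_t = x_0 * exp((mu - sigma^2/2) t + sigma B_t).
With mu = 9/5, sigma = 6/5, x_0 = 6/5, this gives:
  X_t = 6/5 * exp((27/25) * t + (6/5) * B_t).
Since sigma*B_t ~ Normal(0, sigma^2 t), E[exp(sigma*B_t)] = exp(sigma^2 t / 2); so E[X_t] = x_0 * exp((mu - sigma^2/2) t) * exp(sigma^2 t / 2) = x_0 * exp(mu t) = 6*exp(9*t/5)/5.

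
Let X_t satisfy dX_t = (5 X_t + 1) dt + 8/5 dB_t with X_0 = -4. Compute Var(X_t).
Var(X_t) = 32*exp(10*t)/125 - 32/125

The variance V(t) = Var(X_t) satisfies V'(t) = 2 a V(t) + c^2 with V(0) = 0 (drift coefficient is linear in X, diffusion is constant). With a = 5, c = 8/5, the solution is
  V(t) = (c^2 / (2 a)) * (exp(2 a t) - 1)
       = ((8/5)^2 / (2*5)) * (exp(10 t) - 1)
       = 32*exp(10*t)/125 - 32/125.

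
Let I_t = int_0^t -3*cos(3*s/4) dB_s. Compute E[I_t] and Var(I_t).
E[I_t] = 0; Var(I_t) = 9*t/2 + 3*sin(3*t/2)

The Itô integral of a deterministic integrand f(s) has mean 0 because each increment f(s) * (B_{s+ds} - B_s) has mean 0. By the Itô isometry:
  Var( int_0^t f(s) dB_s ) = E[ (int_0^t f(s) dB_s)^2 ] = int_0^t f(s)^2 ds.
Here f(s) = -3*cos(3*s/4), so f(s)^2 = 9*cos(3*s/4)^2. Integrate:
  int_0^t (9*cos(3*s/4)^2) ds = 9*t/2 + 3*sin(3*t/2).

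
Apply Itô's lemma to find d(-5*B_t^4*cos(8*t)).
d(-5*B_t^4*cos(8*t)) = (B_t^2*(40*B_t^2*sin(8*t) - 30*cos(8*t))) dt + (-20*B_t^3*cos(8*t)) dB_t

Itô's formula for f(t, x): d f(t, B_t) = (f_t + (1/2) f_xx) dt + f_x dB_t. Compute partials of f(t, x) = -5*x^4*cos(8*t):
  f_t(t,x)  = 40*x^4*sin(8*t)
  f_x(t,x)  = -20*x^3*cos(8*t)
  f_xx(t,x) = -60*x^2*cos(8*t)
Assemble drift = f_t + (1/2) f_xx = x^2*(40*x^2*sin(8*t) - 30*cos(8*t)) and diffusion = f_x = -20*x^3*cos(8*t). Substituting x = B_t:
  d(-5*B_t^4*cos(8*t)) = (B_t^2*(40*B_t^2*sin(8*t) - 30*cos(8*t))) dt + (-20*B_t^3*cos(8*t)) dB_t.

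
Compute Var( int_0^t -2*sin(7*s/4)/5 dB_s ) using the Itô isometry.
Var = 2*t/25 - 4*sin(7*t/2)/175

The Itô integral of a deterministic integrand f(s) has mean 0 because each increment f(s) * (B_{s+ds} - B_s) has mean 0. By the Itô isometry:
  Var( int_0^t f(s) dB_s ) = E[ (int_0^t f(s) dB_s)^2 ] = int_0^t f(s)^2 ds.
Here f(s) = -2*sin(7*s/4)/5, so f(s)^2 = 4*sin(7*s/4)^2/25. Integrate:
  int_0^t (4*sin(7*s/4)^2/25) ds = 2*t/25 - 4*sin(7*t/2)/175.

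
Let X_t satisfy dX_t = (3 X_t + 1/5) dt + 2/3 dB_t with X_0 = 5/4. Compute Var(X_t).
Var(X_t) = 2*exp(6*t)/27 - 2/27

The variance V(t) = Var(X_t) satisfies V'(t) = 2 a V(t) + c^2 with V(0) = 0 (drift coefficient is linear in X, diffusion is constant). With a = 3, c = 2/3, the solution is
  V(t) = (c^2 / (2 a)) * (exp(2 a t) - 1)
       = ((2/3)^2 / (2*3)) * (exp(6 t) - 1)
       = 2*exp(6*t)/27 - 2/27.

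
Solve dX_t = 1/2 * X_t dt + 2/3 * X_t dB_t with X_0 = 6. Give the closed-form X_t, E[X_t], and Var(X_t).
X_t = 6 * exp((5/18) t + (2/3) B_t); E[X_t] = 6*exp(t/2); Var(X_t) = 36*(exp(4*t/9) - 1)*exp(t)

For GBM dX = mu X dt + sigma X dB with X_0 = x_0, apply Itô to Y = log X: dY = (mu - sigma^2/2) dt + sigma dB, so Y_t = log(x_0) + (mu - sigma^2/2) t + sigma B_t and hence X_t = x_0 * exp((mu - sigma^2/2) t + sigma B_t).
With mu = 1/2, sigma = 2/3, x_0 = 6, this gives:
  X_t = 6 * exp((5/18) * t + (2/3) * B_t).
Since sigma*B_t ~ Normal(0, sigma^2 t), E[exp(sigma*B_t)] = exp(sigma^2 t / 2); so E[X_t] = x_0 * exp((mu - sigma^2/2) t) * exp(sigma^2 t / 2) = x_0 * exp(mu t) = 6*exp(t/2).
Var(X_t) = E[X_t^2] - (E[X_t])^2 = x_0^2 * exp(2 mu t) * (exp(sigma^2 t) - 1) = 36*(exp(4*t/9) - 1)*exp(t).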